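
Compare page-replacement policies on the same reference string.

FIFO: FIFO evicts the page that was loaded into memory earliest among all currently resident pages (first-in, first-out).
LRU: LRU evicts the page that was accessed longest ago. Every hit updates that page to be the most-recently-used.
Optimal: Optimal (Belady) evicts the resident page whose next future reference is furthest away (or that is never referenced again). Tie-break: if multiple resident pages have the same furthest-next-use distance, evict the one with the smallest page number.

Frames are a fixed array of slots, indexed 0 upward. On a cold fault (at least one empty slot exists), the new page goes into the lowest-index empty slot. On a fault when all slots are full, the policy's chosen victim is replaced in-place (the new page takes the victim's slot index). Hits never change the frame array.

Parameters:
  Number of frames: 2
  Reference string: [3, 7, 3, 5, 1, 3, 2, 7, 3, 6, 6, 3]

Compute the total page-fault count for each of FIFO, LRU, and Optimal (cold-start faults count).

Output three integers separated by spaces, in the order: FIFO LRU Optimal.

--- FIFO ---
  step 0: ref 3 -> FAULT, frames=[3,-] (faults so far: 1)
  step 1: ref 7 -> FAULT, frames=[3,7] (faults so far: 2)
  step 2: ref 3 -> HIT, frames=[3,7] (faults so far: 2)
  step 3: ref 5 -> FAULT, evict 3, frames=[5,7] (faults so far: 3)
  step 4: ref 1 -> FAULT, evict 7, frames=[5,1] (faults so far: 4)
  step 5: ref 3 -> FAULT, evict 5, frames=[3,1] (faults so far: 5)
  step 6: ref 2 -> FAULT, evict 1, frames=[3,2] (faults so far: 6)
  step 7: ref 7 -> FAULT, evict 3, frames=[7,2] (faults so far: 7)
  step 8: ref 3 -> FAULT, evict 2, frames=[7,3] (faults so far: 8)
  step 9: ref 6 -> FAULT, evict 7, frames=[6,3] (faults so far: 9)
  step 10: ref 6 -> HIT, frames=[6,3] (faults so far: 9)
  step 11: ref 3 -> HIT, frames=[6,3] (faults so far: 9)
  FIFO total faults: 9
--- LRU ---
  step 0: ref 3 -> FAULT, frames=[3,-] (faults so far: 1)
  step 1: ref 7 -> FAULT, frames=[3,7] (faults so far: 2)
  step 2: ref 3 -> HIT, frames=[3,7] (faults so far: 2)
  step 3: ref 5 -> FAULT, evict 7, frames=[3,5] (faults so far: 3)
  step 4: ref 1 -> FAULT, evict 3, frames=[1,5] (faults so far: 4)
  step 5: ref 3 -> FAULT, evict 5, frames=[1,3] (faults so far: 5)
  step 6: ref 2 -> FAULT, evict 1, frames=[2,3] (faults so far: 6)
  step 7: ref 7 -> FAULT, evict 3, frames=[2,7] (faults so far: 7)
  step 8: ref 3 -> FAULT, evict 2, frames=[3,7] (faults so far: 8)
  step 9: ref 6 -> FAULT, evict 7, frames=[3,6] (faults so far: 9)
  step 10: ref 6 -> HIT, frames=[3,6] (faults so far: 9)
  step 11: ref 3 -> HIT, frames=[3,6] (faults so far: 9)
  LRU total faults: 9
--- Optimal ---
  step 0: ref 3 -> FAULT, frames=[3,-] (faults so far: 1)
  step 1: ref 7 -> FAULT, frames=[3,7] (faults so far: 2)
  step 2: ref 3 -> HIT, frames=[3,7] (faults so far: 2)
  step 3: ref 5 -> FAULT, evict 7, frames=[3,5] (faults so far: 3)
  step 4: ref 1 -> FAULT, evict 5, frames=[3,1] (faults so far: 4)
  step 5: ref 3 -> HIT, frames=[3,1] (faults so far: 4)
  step 6: ref 2 -> FAULT, evict 1, frames=[3,2] (faults so far: 5)
  step 7: ref 7 -> FAULT, evict 2, frames=[3,7] (faults so far: 6)
  step 8: ref 3 -> HIT, frames=[3,7] (faults so far: 6)
  step 9: ref 6 -> FAULT, evict 7, frames=[3,6] (faults so far: 7)
  step 10: ref 6 -> HIT, frames=[3,6] (faults so far: 7)
  step 11: ref 3 -> HIT, frames=[3,6] (faults so far: 7)
  Optimal total faults: 7

Answer: 9 9 7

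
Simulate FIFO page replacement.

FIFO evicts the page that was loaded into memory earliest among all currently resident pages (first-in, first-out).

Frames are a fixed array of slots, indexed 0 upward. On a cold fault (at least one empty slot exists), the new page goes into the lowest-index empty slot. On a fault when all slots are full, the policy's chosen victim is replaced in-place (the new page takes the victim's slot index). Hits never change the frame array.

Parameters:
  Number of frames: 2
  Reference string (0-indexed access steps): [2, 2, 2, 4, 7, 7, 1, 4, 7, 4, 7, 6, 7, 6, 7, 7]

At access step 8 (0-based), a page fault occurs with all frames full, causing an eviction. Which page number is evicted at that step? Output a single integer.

Answer: 1

Derivation:
Step 0: ref 2 -> FAULT, frames=[2,-]
Step 1: ref 2 -> HIT, frames=[2,-]
Step 2: ref 2 -> HIT, frames=[2,-]
Step 3: ref 4 -> FAULT, frames=[2,4]
Step 4: ref 7 -> FAULT, evict 2, frames=[7,4]
Step 5: ref 7 -> HIT, frames=[7,4]
Step 6: ref 1 -> FAULT, evict 4, frames=[7,1]
Step 7: ref 4 -> FAULT, evict 7, frames=[4,1]
Step 8: ref 7 -> FAULT, evict 1, frames=[4,7]
At step 8: evicted page 1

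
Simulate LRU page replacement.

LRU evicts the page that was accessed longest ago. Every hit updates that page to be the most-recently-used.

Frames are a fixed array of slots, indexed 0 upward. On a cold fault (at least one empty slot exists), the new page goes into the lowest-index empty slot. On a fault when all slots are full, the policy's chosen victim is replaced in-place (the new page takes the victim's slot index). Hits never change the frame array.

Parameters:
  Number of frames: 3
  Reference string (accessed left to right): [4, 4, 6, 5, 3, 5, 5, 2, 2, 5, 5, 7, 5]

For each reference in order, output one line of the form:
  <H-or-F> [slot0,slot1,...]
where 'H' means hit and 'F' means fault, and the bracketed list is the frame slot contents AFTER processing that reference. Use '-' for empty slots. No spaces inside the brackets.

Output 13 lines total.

F [4,-,-]
H [4,-,-]
F [4,6,-]
F [4,6,5]
F [3,6,5]
H [3,6,5]
H [3,6,5]
F [3,2,5]
H [3,2,5]
H [3,2,5]
H [3,2,5]
F [7,2,5]
H [7,2,5]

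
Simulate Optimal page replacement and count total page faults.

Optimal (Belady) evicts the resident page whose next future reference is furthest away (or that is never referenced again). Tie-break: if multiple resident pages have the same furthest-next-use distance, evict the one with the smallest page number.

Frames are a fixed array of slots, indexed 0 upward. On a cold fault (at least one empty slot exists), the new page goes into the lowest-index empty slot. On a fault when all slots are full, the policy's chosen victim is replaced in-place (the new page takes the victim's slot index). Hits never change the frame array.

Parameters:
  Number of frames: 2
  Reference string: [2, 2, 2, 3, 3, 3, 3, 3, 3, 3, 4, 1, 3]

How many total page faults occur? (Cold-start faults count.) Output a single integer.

Answer: 4

Derivation:
Step 0: ref 2 → FAULT, frames=[2,-]
Step 1: ref 2 → HIT, frames=[2,-]
Step 2: ref 2 → HIT, frames=[2,-]
Step 3: ref 3 → FAULT, frames=[2,3]
Step 4: ref 3 → HIT, frames=[2,3]
Step 5: ref 3 → HIT, frames=[2,3]
Step 6: ref 3 → HIT, frames=[2,3]
Step 7: ref 3 → HIT, frames=[2,3]
Step 8: ref 3 → HIT, frames=[2,3]
Step 9: ref 3 → HIT, frames=[2,3]
Step 10: ref 4 → FAULT (evict 2), frames=[4,3]
Step 11: ref 1 → FAULT (evict 4), frames=[1,3]
Step 12: ref 3 → HIT, frames=[1,3]
Total faults: 4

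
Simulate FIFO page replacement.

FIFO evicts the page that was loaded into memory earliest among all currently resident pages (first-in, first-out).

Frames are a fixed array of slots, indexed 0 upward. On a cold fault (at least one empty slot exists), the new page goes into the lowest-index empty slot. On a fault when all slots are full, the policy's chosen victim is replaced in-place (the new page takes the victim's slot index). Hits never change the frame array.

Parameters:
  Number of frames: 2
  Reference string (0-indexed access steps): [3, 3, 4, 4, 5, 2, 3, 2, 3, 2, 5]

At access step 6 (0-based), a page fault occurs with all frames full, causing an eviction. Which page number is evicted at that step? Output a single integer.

Answer: 5

Derivation:
Step 0: ref 3 -> FAULT, frames=[3,-]
Step 1: ref 3 -> HIT, frames=[3,-]
Step 2: ref 4 -> FAULT, frames=[3,4]
Step 3: ref 4 -> HIT, frames=[3,4]
Step 4: ref 5 -> FAULT, evict 3, frames=[5,4]
Step 5: ref 2 -> FAULT, evict 4, frames=[5,2]
Step 6: ref 3 -> FAULT, evict 5, frames=[3,2]
At step 6: evicted page 5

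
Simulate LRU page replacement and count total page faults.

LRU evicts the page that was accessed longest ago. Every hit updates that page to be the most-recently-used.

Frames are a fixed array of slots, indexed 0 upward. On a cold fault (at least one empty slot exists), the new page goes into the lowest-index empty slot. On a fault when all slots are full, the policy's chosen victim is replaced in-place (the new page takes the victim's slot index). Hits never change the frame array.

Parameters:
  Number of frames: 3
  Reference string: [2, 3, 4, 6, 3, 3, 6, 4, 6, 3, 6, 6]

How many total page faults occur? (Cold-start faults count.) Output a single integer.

Step 0: ref 2 → FAULT, frames=[2,-,-]
Step 1: ref 3 → FAULT, frames=[2,3,-]
Step 2: ref 4 → FAULT, frames=[2,3,4]
Step 3: ref 6 → FAULT (evict 2), frames=[6,3,4]
Step 4: ref 3 → HIT, frames=[6,3,4]
Step 5: ref 3 → HIT, frames=[6,3,4]
Step 6: ref 6 → HIT, frames=[6,3,4]
Step 7: ref 4 → HIT, frames=[6,3,4]
Step 8: ref 6 → HIT, frames=[6,3,4]
Step 9: ref 3 → HIT, frames=[6,3,4]
Step 10: ref 6 → HIT, frames=[6,3,4]
Step 11: ref 6 → HIT, frames=[6,3,4]
Total faults: 4

Answer: 4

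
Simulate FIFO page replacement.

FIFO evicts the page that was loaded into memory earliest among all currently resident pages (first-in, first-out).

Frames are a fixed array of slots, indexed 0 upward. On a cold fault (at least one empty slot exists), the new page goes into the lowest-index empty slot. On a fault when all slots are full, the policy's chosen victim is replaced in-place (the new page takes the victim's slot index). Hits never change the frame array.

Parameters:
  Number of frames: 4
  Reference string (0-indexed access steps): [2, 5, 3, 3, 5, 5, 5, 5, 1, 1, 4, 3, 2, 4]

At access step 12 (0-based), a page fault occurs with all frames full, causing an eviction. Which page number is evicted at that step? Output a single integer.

Step 0: ref 2 -> FAULT, frames=[2,-,-,-]
Step 1: ref 5 -> FAULT, frames=[2,5,-,-]
Step 2: ref 3 -> FAULT, frames=[2,5,3,-]
Step 3: ref 3 -> HIT, frames=[2,5,3,-]
Step 4: ref 5 -> HIT, frames=[2,5,3,-]
Step 5: ref 5 -> HIT, frames=[2,5,3,-]
Step 6: ref 5 -> HIT, frames=[2,5,3,-]
Step 7: ref 5 -> HIT, frames=[2,5,3,-]
Step 8: ref 1 -> FAULT, frames=[2,5,3,1]
Step 9: ref 1 -> HIT, frames=[2,5,3,1]
Step 10: ref 4 -> FAULT, evict 2, frames=[4,5,3,1]
Step 11: ref 3 -> HIT, frames=[4,5,3,1]
Step 12: ref 2 -> FAULT, evict 5, frames=[4,2,3,1]
At step 12: evicted page 5

Answer: 5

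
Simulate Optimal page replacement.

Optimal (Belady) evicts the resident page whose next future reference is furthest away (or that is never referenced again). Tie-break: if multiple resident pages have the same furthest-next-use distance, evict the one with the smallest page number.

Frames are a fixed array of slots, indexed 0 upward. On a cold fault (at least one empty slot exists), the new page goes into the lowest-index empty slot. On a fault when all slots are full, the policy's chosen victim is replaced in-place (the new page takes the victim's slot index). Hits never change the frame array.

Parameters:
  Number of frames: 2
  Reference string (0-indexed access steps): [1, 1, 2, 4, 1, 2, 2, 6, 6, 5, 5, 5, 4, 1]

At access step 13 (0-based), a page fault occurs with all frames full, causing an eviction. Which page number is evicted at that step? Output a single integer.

Answer: 4

Derivation:
Step 0: ref 1 -> FAULT, frames=[1,-]
Step 1: ref 1 -> HIT, frames=[1,-]
Step 2: ref 2 -> FAULT, frames=[1,2]
Step 3: ref 4 -> FAULT, evict 2, frames=[1,4]
Step 4: ref 1 -> HIT, frames=[1,4]
Step 5: ref 2 -> FAULT, evict 1, frames=[2,4]
Step 6: ref 2 -> HIT, frames=[2,4]
Step 7: ref 6 -> FAULT, evict 2, frames=[6,4]
Step 8: ref 6 -> HIT, frames=[6,4]
Step 9: ref 5 -> FAULT, evict 6, frames=[5,4]
Step 10: ref 5 -> HIT, frames=[5,4]
Step 11: ref 5 -> HIT, frames=[5,4]
Step 12: ref 4 -> HIT, frames=[5,4]
Step 13: ref 1 -> FAULT, evict 4, frames=[5,1]
At step 13: evicted page 4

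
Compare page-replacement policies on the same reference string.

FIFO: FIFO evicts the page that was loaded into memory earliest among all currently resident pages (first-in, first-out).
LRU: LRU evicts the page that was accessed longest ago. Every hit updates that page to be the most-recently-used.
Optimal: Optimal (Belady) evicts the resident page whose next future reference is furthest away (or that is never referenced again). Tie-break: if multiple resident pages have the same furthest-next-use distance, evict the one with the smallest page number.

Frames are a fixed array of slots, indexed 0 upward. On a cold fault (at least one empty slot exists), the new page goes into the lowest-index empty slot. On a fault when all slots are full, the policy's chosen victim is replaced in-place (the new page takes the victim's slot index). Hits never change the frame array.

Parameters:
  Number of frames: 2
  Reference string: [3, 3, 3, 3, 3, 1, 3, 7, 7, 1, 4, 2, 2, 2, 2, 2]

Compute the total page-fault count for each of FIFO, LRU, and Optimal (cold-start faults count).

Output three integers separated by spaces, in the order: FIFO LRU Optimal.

Answer: 5 6 5

Derivation:
--- FIFO ---
  step 0: ref 3 -> FAULT, frames=[3,-] (faults so far: 1)
  step 1: ref 3 -> HIT, frames=[3,-] (faults so far: 1)
  step 2: ref 3 -> HIT, frames=[3,-] (faults so far: 1)
  step 3: ref 3 -> HIT, frames=[3,-] (faults so far: 1)
  step 4: ref 3 -> HIT, frames=[3,-] (faults so far: 1)
  step 5: ref 1 -> FAULT, frames=[3,1] (faults so far: 2)
  step 6: ref 3 -> HIT, frames=[3,1] (faults so far: 2)
  step 7: ref 7 -> FAULT, evict 3, frames=[7,1] (faults so far: 3)
  step 8: ref 7 -> HIT, frames=[7,1] (faults so far: 3)
  step 9: ref 1 -> HIT, frames=[7,1] (faults so far: 3)
  step 10: ref 4 -> FAULT, evict 1, frames=[7,4] (faults so far: 4)
  step 11: ref 2 -> FAULT, evict 7, frames=[2,4] (faults so far: 5)
  step 12: ref 2 -> HIT, frames=[2,4] (faults so far: 5)
  step 13: ref 2 -> HIT, frames=[2,4] (faults so far: 5)
  step 14: ref 2 -> HIT, frames=[2,4] (faults so far: 5)
  step 15: ref 2 -> HIT, frames=[2,4] (faults so far: 5)
  FIFO total faults: 5
--- LRU ---
  step 0: ref 3 -> FAULT, frames=[3,-] (faults so far: 1)
  step 1: ref 3 -> HIT, frames=[3,-] (faults so far: 1)
  step 2: ref 3 -> HIT, frames=[3,-] (faults so far: 1)
  step 3: ref 3 -> HIT, frames=[3,-] (faults so far: 1)
  step 4: ref 3 -> HIT, frames=[3,-] (faults so far: 1)
  step 5: ref 1 -> FAULT, frames=[3,1] (faults so far: 2)
  step 6: ref 3 -> HIT, frames=[3,1] (faults so far: 2)
  step 7: ref 7 -> FAULT, evict 1, frames=[3,7] (faults so far: 3)
  step 8: ref 7 -> HIT, frames=[3,7] (faults so far: 3)
  step 9: ref 1 -> FAULT, evict 3, frames=[1,7] (faults so far: 4)
  step 10: ref 4 -> FAULT, evict 7, frames=[1,4] (faults so far: 5)
  step 11: ref 2 -> FAULT, evict 1, frames=[2,4] (faults so far: 6)
  step 12: ref 2 -> HIT, frames=[2,4] (faults so far: 6)
  step 13: ref 2 -> HIT, frames=[2,4] (faults so far: 6)
  step 14: ref 2 -> HIT, frames=[2,4] (faults so far: 6)
  step 15: ref 2 -> HIT, frames=[2,4] (faults so far: 6)
  LRU total faults: 6
--- Optimal ---
  step 0: ref 3 -> FAULT, frames=[3,-] (faults so far: 1)
  step 1: ref 3 -> HIT, frames=[3,-] (faults so far: 1)
  step 2: ref 3 -> HIT, frames=[3,-] (faults so far: 1)
  step 3: ref 3 -> HIT, frames=[3,-] (faults so far: 1)
  step 4: ref 3 -> HIT, frames=[3,-] (faults so far: 1)
  step 5: ref 1 -> FAULT, frames=[3,1] (faults so far: 2)
  step 6: ref 3 -> HIT, frames=[3,1] (faults so far: 2)
  step 7: ref 7 -> FAULT, evict 3, frames=[7,1] (faults so far: 3)
  step 8: ref 7 -> HIT, frames=[7,1] (faults so far: 3)
  step 9: ref 1 -> HIT, frames=[7,1] (faults so far: 3)
  step 10: ref 4 -> FAULT, evict 1, frames=[7,4] (faults so far: 4)
  step 11: ref 2 -> FAULT, evict 4, frames=[7,2] (faults so far: 5)
  step 12: ref 2 -> HIT, frames=[7,2] (faults so far: 5)
  step 13: ref 2 -> HIT, frames=[7,2] (faults so far: 5)
  step 14: ref 2 -> HIT, frames=[7,2] (faults so far: 5)
  step 15: ref 2 -> HIT, frames=[7,2] (faults so far: 5)
  Optimal total faults: 5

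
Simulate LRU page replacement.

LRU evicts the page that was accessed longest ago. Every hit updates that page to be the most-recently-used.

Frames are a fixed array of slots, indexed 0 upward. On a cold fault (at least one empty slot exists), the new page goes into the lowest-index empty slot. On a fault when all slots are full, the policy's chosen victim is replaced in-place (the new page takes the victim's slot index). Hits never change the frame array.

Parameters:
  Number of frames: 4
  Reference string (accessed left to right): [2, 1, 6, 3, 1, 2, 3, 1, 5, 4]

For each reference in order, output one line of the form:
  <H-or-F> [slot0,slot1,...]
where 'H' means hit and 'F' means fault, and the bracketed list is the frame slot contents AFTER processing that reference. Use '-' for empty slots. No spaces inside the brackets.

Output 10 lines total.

F [2,-,-,-]
F [2,1,-,-]
F [2,1,6,-]
F [2,1,6,3]
H [2,1,6,3]
H [2,1,6,3]
H [2,1,6,3]
H [2,1,6,3]
F [2,1,5,3]
F [4,1,5,3]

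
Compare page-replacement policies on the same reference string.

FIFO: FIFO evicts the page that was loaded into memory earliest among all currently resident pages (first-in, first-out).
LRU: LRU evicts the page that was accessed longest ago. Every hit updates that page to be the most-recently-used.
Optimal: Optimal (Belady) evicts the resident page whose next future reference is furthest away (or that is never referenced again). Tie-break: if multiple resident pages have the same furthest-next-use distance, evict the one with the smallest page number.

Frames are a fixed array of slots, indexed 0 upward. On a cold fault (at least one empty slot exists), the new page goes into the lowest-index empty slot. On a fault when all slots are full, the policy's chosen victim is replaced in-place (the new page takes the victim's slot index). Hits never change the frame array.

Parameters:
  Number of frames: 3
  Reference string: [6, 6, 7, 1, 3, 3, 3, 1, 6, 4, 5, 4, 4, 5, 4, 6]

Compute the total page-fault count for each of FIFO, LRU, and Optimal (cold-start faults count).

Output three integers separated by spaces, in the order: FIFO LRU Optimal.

Answer: 7 7 6

Derivation:
--- FIFO ---
  step 0: ref 6 -> FAULT, frames=[6,-,-] (faults so far: 1)
  step 1: ref 6 -> HIT, frames=[6,-,-] (faults so far: 1)
  step 2: ref 7 -> FAULT, frames=[6,7,-] (faults so far: 2)
  step 3: ref 1 -> FAULT, frames=[6,7,1] (faults so far: 3)
  step 4: ref 3 -> FAULT, evict 6, frames=[3,7,1] (faults so far: 4)
  step 5: ref 3 -> HIT, frames=[3,7,1] (faults so far: 4)
  step 6: ref 3 -> HIT, frames=[3,7,1] (faults so far: 4)
  step 7: ref 1 -> HIT, frames=[3,7,1] (faults so far: 4)
  step 8: ref 6 -> FAULT, evict 7, frames=[3,6,1] (faults so far: 5)
  step 9: ref 4 -> FAULT, evict 1, frames=[3,6,4] (faults so far: 6)
  step 10: ref 5 -> FAULT, evict 3, frames=[5,6,4] (faults so far: 7)
  step 11: ref 4 -> HIT, frames=[5,6,4] (faults so far: 7)
  step 12: ref 4 -> HIT, frames=[5,6,4] (faults so far: 7)
  step 13: ref 5 -> HIT, frames=[5,6,4] (faults so far: 7)
  step 14: ref 4 -> HIT, frames=[5,6,4] (faults so far: 7)
  step 15: ref 6 -> HIT, frames=[5,6,4] (faults so far: 7)
  FIFO total faults: 7
--- LRU ---
  step 0: ref 6 -> FAULT, frames=[6,-,-] (faults so far: 1)
  step 1: ref 6 -> HIT, frames=[6,-,-] (faults so far: 1)
  step 2: ref 7 -> FAULT, frames=[6,7,-] (faults so far: 2)
  step 3: ref 1 -> FAULT, frames=[6,7,1] (faults so far: 3)
  step 4: ref 3 -> FAULT, evict 6, frames=[3,7,1] (faults so far: 4)
  step 5: ref 3 -> HIT, frames=[3,7,1] (faults so far: 4)
  step 6: ref 3 -> HIT, frames=[3,7,1] (faults so far: 4)
  step 7: ref 1 -> HIT, frames=[3,7,1] (faults so far: 4)
  step 8: ref 6 -> FAULT, evict 7, frames=[3,6,1] (faults so far: 5)
  step 9: ref 4 -> FAULT, evict 3, frames=[4,6,1] (faults so far: 6)
  step 10: ref 5 -> FAULT, evict 1, frames=[4,6,5] (faults so far: 7)
  step 11: ref 4 -> HIT, frames=[4,6,5] (faults so far: 7)
  step 12: ref 4 -> HIT, frames=[4,6,5] (faults so far: 7)
  step 13: ref 5 -> HIT, frames=[4,6,5] (faults so far: 7)
  step 14: ref 4 -> HIT, frames=[4,6,5] (faults so far: 7)
  step 15: ref 6 -> HIT, frames=[4,6,5] (faults so far: 7)
  LRU total faults: 7
--- Optimal ---
  step 0: ref 6 -> FAULT, frames=[6,-,-] (faults so far: 1)
  step 1: ref 6 -> HIT, frames=[6,-,-] (faults so far: 1)
  step 2: ref 7 -> FAULT, frames=[6,7,-] (faults so far: 2)
  step 3: ref 1 -> FAULT, frames=[6,7,1] (faults so far: 3)
  step 4: ref 3 -> FAULT, evict 7, frames=[6,3,1] (faults so far: 4)
  step 5: ref 3 -> HIT, frames=[6,3,1] (faults so far: 4)
  step 6: ref 3 -> HIT, frames=[6,3,1] (faults so far: 4)
  step 7: ref 1 -> HIT, frames=[6,3,1] (faults so far: 4)
  step 8: ref 6 -> HIT, frames=[6,3,1] (faults so far: 4)
  step 9: ref 4 -> FAULT, evict 1, frames=[6,3,4] (faults so far: 5)
  step 10: ref 5 -> FAULT, evict 3, frames=[6,5,4] (faults so far: 6)
  step 11: ref 4 -> HIT, frames=[6,5,4] (faults so far: 6)
  step 12: ref 4 -> HIT, frames=[6,5,4] (faults so far: 6)
  step 13: ref 5 -> HIT, frames=[6,5,4] (faults so far: 6)
  step 14: ref 4 -> HIT, frames=[6,5,4] (faults so far: 6)
  step 15: ref 6 -> HIT, frames=[6,5,4] (faults so far: 6)
  Optimal total faults: 6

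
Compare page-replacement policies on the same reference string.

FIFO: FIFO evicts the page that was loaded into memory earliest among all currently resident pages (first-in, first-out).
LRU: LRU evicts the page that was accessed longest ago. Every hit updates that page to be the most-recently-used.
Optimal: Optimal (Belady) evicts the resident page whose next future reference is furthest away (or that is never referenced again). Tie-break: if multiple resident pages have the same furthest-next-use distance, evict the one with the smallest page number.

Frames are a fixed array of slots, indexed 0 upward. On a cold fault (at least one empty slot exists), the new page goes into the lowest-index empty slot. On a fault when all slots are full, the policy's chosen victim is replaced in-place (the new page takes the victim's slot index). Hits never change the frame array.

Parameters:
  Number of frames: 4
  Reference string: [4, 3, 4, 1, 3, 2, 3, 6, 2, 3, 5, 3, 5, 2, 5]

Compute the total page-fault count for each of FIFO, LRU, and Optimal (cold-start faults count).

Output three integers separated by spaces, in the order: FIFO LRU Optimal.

Answer: 7 6 6

Derivation:
--- FIFO ---
  step 0: ref 4 -> FAULT, frames=[4,-,-,-] (faults so far: 1)
  step 1: ref 3 -> FAULT, frames=[4,3,-,-] (faults so far: 2)
  step 2: ref 4 -> HIT, frames=[4,3,-,-] (faults so far: 2)
  step 3: ref 1 -> FAULT, frames=[4,3,1,-] (faults so far: 3)
  step 4: ref 3 -> HIT, frames=[4,3,1,-] (faults so far: 3)
  step 5: ref 2 -> FAULT, frames=[4,3,1,2] (faults so far: 4)
  step 6: ref 3 -> HIT, frames=[4,3,1,2] (faults so far: 4)
  step 7: ref 6 -> FAULT, evict 4, frames=[6,3,1,2] (faults so far: 5)
  step 8: ref 2 -> HIT, frames=[6,3,1,2] (faults so far: 5)
  step 9: ref 3 -> HIT, frames=[6,3,1,2] (faults so far: 5)
  step 10: ref 5 -> FAULT, evict 3, frames=[6,5,1,2] (faults so far: 6)
  step 11: ref 3 -> FAULT, evict 1, frames=[6,5,3,2] (faults so far: 7)
  step 12: ref 5 -> HIT, frames=[6,5,3,2] (faults so far: 7)
  step 13: ref 2 -> HIT, frames=[6,5,3,2] (faults so far: 7)
  step 14: ref 5 -> HIT, frames=[6,5,3,2] (faults so far: 7)
  FIFO total faults: 7
--- LRU ---
  step 0: ref 4 -> FAULT, frames=[4,-,-,-] (faults so far: 1)
  step 1: ref 3 -> FAULT, frames=[4,3,-,-] (faults so far: 2)
  step 2: ref 4 -> HIT, frames=[4,3,-,-] (faults so far: 2)
  step 3: ref 1 -> FAULT, frames=[4,3,1,-] (faults so far: 3)
  step 4: ref 3 -> HIT, frames=[4,3,1,-] (faults so far: 3)
  step 5: ref 2 -> FAULT, frames=[4,3,1,2] (faults so far: 4)
  step 6: ref 3 -> HIT, frames=[4,3,1,2] (faults so far: 4)
  step 7: ref 6 -> FAULT, evict 4, frames=[6,3,1,2] (faults so far: 5)
  step 8: ref 2 -> HIT, frames=[6,3,1,2] (faults so far: 5)
  step 9: ref 3 -> HIT, frames=[6,3,1,2] (faults so far: 5)
  step 10: ref 5 -> FAULT, evict 1, frames=[6,3,5,2] (faults so far: 6)
  step 11: ref 3 -> HIT, frames=[6,3,5,2] (faults so far: 6)
  step 12: ref 5 -> HIT, frames=[6,3,5,2] (faults so far: 6)
  step 13: ref 2 -> HIT, frames=[6,3,5,2] (faults so far: 6)
  step 14: ref 5 -> HIT, frames=[6,3,5,2] (faults so far: 6)
  LRU total faults: 6
--- Optimal ---
  step 0: ref 4 -> FAULT, frames=[4,-,-,-] (faults so far: 1)
  step 1: ref 3 -> FAULT, frames=[4,3,-,-] (faults so far: 2)
  step 2: ref 4 -> HIT, frames=[4,3,-,-] (faults so far: 2)
  step 3: ref 1 -> FAULT, frames=[4,3,1,-] (faults so far: 3)
  step 4: ref 3 -> HIT, frames=[4,3,1,-] (faults so far: 3)
  step 5: ref 2 -> FAULT, frames=[4,3,1,2] (faults so far: 4)
  step 6: ref 3 -> HIT, frames=[4,3,1,2] (faults so far: 4)
  step 7: ref 6 -> FAULT, evict 1, frames=[4,3,6,2] (faults so far: 5)
  step 8: ref 2 -> HIT, frames=[4,3,6,2] (faults so far: 5)
  step 9: ref 3 -> HIT, frames=[4,3,6,2] (faults so far: 5)
  step 10: ref 5 -> FAULT, evict 4, frames=[5,3,6,2] (faults so far: 6)
  step 11: ref 3 -> HIT, frames=[5,3,6,2] (faults so far: 6)
  step 12: ref 5 -> HIT, frames=[5,3,6,2] (faults so far: 6)
  step 13: ref 2 -> HIT, frames=[5,3,6,2] (faults so far: 6)
  step 14: ref 5 -> HIT, frames=[5,3,6,2] (faults so far: 6)
  Optimal total faults: 6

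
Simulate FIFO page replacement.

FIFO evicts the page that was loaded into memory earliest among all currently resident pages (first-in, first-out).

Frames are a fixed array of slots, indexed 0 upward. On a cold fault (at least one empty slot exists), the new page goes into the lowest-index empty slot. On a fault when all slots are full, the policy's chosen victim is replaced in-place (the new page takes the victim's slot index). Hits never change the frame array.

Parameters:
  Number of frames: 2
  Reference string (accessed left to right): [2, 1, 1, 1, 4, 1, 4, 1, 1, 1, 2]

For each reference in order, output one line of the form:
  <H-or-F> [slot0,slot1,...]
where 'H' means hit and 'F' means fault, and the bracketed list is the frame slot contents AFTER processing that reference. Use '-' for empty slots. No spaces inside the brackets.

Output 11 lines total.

F [2,-]
F [2,1]
H [2,1]
H [2,1]
F [4,1]
H [4,1]
H [4,1]
H [4,1]
H [4,1]
H [4,1]
F [4,2]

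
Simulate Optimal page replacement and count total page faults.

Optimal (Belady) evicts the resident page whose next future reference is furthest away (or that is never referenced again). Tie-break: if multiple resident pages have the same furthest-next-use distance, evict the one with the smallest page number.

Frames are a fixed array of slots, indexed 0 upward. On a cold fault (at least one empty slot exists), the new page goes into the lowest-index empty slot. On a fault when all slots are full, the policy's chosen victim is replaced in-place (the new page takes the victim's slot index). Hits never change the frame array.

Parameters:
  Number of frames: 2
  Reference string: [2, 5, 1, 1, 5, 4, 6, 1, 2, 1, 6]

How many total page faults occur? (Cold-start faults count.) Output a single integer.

Step 0: ref 2 → FAULT, frames=[2,-]
Step 1: ref 5 → FAULT, frames=[2,5]
Step 2: ref 1 → FAULT (evict 2), frames=[1,5]
Step 3: ref 1 → HIT, frames=[1,5]
Step 4: ref 5 → HIT, frames=[1,5]
Step 5: ref 4 → FAULT (evict 5), frames=[1,4]
Step 6: ref 6 → FAULT (evict 4), frames=[1,6]
Step 7: ref 1 → HIT, frames=[1,6]
Step 8: ref 2 → FAULT (evict 6), frames=[1,2]
Step 9: ref 1 → HIT, frames=[1,2]
Step 10: ref 6 → FAULT (evict 1), frames=[6,2]
Total faults: 7

Answer: 7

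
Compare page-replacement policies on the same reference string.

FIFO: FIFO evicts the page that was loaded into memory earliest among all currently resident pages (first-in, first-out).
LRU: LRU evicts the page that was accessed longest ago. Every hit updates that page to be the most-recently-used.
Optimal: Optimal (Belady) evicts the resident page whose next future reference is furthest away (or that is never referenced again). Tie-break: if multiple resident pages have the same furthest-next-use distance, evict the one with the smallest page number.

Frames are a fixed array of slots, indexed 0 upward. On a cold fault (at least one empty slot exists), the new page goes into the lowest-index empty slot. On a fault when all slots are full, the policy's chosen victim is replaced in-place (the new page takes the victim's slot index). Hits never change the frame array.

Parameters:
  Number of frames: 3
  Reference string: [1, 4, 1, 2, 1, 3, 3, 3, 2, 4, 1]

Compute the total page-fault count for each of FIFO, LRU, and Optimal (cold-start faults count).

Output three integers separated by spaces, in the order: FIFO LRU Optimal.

--- FIFO ---
  step 0: ref 1 -> FAULT, frames=[1,-,-] (faults so far: 1)
  step 1: ref 4 -> FAULT, frames=[1,4,-] (faults so far: 2)
  step 2: ref 1 -> HIT, frames=[1,4,-] (faults so far: 2)
  step 3: ref 2 -> FAULT, frames=[1,4,2] (faults so far: 3)
  step 4: ref 1 -> HIT, frames=[1,4,2] (faults so far: 3)
  step 5: ref 3 -> FAULT, evict 1, frames=[3,4,2] (faults so far: 4)
  step 6: ref 3 -> HIT, frames=[3,4,2] (faults so far: 4)
  step 7: ref 3 -> HIT, frames=[3,4,2] (faults so far: 4)
  step 8: ref 2 -> HIT, frames=[3,4,2] (faults so far: 4)
  step 9: ref 4 -> HIT, frames=[3,4,2] (faults so far: 4)
  step 10: ref 1 -> FAULT, evict 4, frames=[3,1,2] (faults so far: 5)
  FIFO total faults: 5
--- LRU ---
  step 0: ref 1 -> FAULT, frames=[1,-,-] (faults so far: 1)
  step 1: ref 4 -> FAULT, frames=[1,4,-] (faults so far: 2)
  step 2: ref 1 -> HIT, frames=[1,4,-] (faults so far: 2)
  step 3: ref 2 -> FAULT, frames=[1,4,2] (faults so far: 3)
  step 4: ref 1 -> HIT, frames=[1,4,2] (faults so far: 3)
  step 5: ref 3 -> FAULT, evict 4, frames=[1,3,2] (faults so far: 4)
  step 6: ref 3 -> HIT, frames=[1,3,2] (faults so far: 4)
  step 7: ref 3 -> HIT, frames=[1,3,2] (faults so far: 4)
  step 8: ref 2 -> HIT, frames=[1,3,2] (faults so far: 4)
  step 9: ref 4 -> FAULT, evict 1, frames=[4,3,2] (faults so far: 5)
  step 10: ref 1 -> FAULT, evict 3, frames=[4,1,2] (faults so far: 6)
  LRU total faults: 6
--- Optimal ---
  step 0: ref 1 -> FAULT, frames=[1,-,-] (faults so far: 1)
  step 1: ref 4 -> FAULT, frames=[1,4,-] (faults so far: 2)
  step 2: ref 1 -> HIT, frames=[1,4,-] (faults so far: 2)
  step 3: ref 2 -> FAULT, frames=[1,4,2] (faults so far: 3)
  step 4: ref 1 -> HIT, frames=[1,4,2] (faults so far: 3)
  step 5: ref 3 -> FAULT, evict 1, frames=[3,4,2] (faults so far: 4)
  step 6: ref 3 -> HIT, frames=[3,4,2] (faults so far: 4)
  step 7: ref 3 -> HIT, frames=[3,4,2] (faults so far: 4)
  step 8: ref 2 -> HIT, frames=[3,4,2] (faults so far: 4)
  step 9: ref 4 -> HIT, frames=[3,4,2] (faults so far: 4)
  step 10: ref 1 -> FAULT, evict 2, frames=[3,4,1] (faults so far: 5)
  Optimal total faults: 5

Answer: 5 6 5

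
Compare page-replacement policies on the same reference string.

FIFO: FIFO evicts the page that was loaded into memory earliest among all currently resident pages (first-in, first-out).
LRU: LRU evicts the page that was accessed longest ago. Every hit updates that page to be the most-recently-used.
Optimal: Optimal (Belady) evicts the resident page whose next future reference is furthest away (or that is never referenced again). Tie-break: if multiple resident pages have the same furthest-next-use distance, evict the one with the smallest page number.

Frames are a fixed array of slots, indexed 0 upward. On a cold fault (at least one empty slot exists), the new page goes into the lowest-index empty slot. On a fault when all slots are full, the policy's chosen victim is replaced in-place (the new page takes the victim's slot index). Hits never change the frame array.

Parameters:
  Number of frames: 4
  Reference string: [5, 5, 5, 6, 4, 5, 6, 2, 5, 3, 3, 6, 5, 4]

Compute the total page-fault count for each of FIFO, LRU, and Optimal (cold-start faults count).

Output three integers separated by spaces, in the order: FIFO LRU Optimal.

Answer: 6 6 5

Derivation:
--- FIFO ---
  step 0: ref 5 -> FAULT, frames=[5,-,-,-] (faults so far: 1)
  step 1: ref 5 -> HIT, frames=[5,-,-,-] (faults so far: 1)
  step 2: ref 5 -> HIT, frames=[5,-,-,-] (faults so far: 1)
  step 3: ref 6 -> FAULT, frames=[5,6,-,-] (faults so far: 2)
  step 4: ref 4 -> FAULT, frames=[5,6,4,-] (faults so far: 3)
  step 5: ref 5 -> HIT, frames=[5,6,4,-] (faults so far: 3)
  step 6: ref 6 -> HIT, frames=[5,6,4,-] (faults so far: 3)
  step 7: ref 2 -> FAULT, frames=[5,6,4,2] (faults so far: 4)
  step 8: ref 5 -> HIT, frames=[5,6,4,2] (faults so far: 4)
  step 9: ref 3 -> FAULT, evict 5, frames=[3,6,4,2] (faults so far: 5)
  step 10: ref 3 -> HIT, frames=[3,6,4,2] (faults so far: 5)
  step 11: ref 6 -> HIT, frames=[3,6,4,2] (faults so far: 5)
  step 12: ref 5 -> FAULT, evict 6, frames=[3,5,4,2] (faults so far: 6)
  step 13: ref 4 -> HIT, frames=[3,5,4,2] (faults so far: 6)
  FIFO total faults: 6
--- LRU ---
  step 0: ref 5 -> FAULT, frames=[5,-,-,-] (faults so far: 1)
  step 1: ref 5 -> HIT, frames=[5,-,-,-] (faults so far: 1)
  step 2: ref 5 -> HIT, frames=[5,-,-,-] (faults so far: 1)
  step 3: ref 6 -> FAULT, frames=[5,6,-,-] (faults so far: 2)
  step 4: ref 4 -> FAULT, frames=[5,6,4,-] (faults so far: 3)
  step 5: ref 5 -> HIT, frames=[5,6,4,-] (faults so far: 3)
  step 6: ref 6 -> HIT, frames=[5,6,4,-] (faults so far: 3)
  step 7: ref 2 -> FAULT, frames=[5,6,4,2] (faults so far: 4)
  step 8: ref 5 -> HIT, frames=[5,6,4,2] (faults so far: 4)
  step 9: ref 3 -> FAULT, evict 4, frames=[5,6,3,2] (faults so far: 5)
  step 10: ref 3 -> HIT, frames=[5,6,3,2] (faults so far: 5)
  step 11: ref 6 -> HIT, frames=[5,6,3,2] (faults so far: 5)
  step 12: ref 5 -> HIT, frames=[5,6,3,2] (faults so far: 5)
  step 13: ref 4 -> FAULT, evict 2, frames=[5,6,3,4] (faults so far: 6)
  LRU total faults: 6
--- Optimal ---
  step 0: ref 5 -> FAULT, frames=[5,-,-,-] (faults so far: 1)
  step 1: ref 5 -> HIT, frames=[5,-,-,-] (faults so far: 1)
  step 2: ref 5 -> HIT, frames=[5,-,-,-] (faults so far: 1)
  step 3: ref 6 -> FAULT, frames=[5,6,-,-] (faults so far: 2)
  step 4: ref 4 -> FAULT, frames=[5,6,4,-] (faults so far: 3)
  step 5: ref 5 -> HIT, frames=[5,6,4,-] (faults so far: 3)
  step 6: ref 6 -> HIT, frames=[5,6,4,-] (faults so far: 3)
  step 7: ref 2 -> FAULT, frames=[5,6,4,2] (faults so far: 4)
  step 8: ref 5 -> HIT, frames=[5,6,4,2] (faults so far: 4)
  step 9: ref 3 -> FAULT, evict 2, frames=[5,6,4,3] (faults so far: 5)
  step 10: ref 3 -> HIT, frames=[5,6,4,3] (faults so far: 5)
  step 11: ref 6 -> HIT, frames=[5,6,4,3] (faults so far: 5)
  step 12: ref 5 -> HIT, frames=[5,6,4,3] (faults so far: 5)
  step 13: ref 4 -> HIT, frames=[5,6,4,3] (faults so far: 5)
  Optimal total faults: 5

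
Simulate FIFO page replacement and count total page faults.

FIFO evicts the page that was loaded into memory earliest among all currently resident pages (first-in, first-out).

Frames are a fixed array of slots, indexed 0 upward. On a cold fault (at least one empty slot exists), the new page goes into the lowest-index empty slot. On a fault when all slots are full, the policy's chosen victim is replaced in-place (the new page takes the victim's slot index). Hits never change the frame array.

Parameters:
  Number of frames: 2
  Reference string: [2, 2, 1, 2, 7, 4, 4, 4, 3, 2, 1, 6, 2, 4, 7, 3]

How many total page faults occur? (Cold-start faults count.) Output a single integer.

Step 0: ref 2 → FAULT, frames=[2,-]
Step 1: ref 2 → HIT, frames=[2,-]
Step 2: ref 1 → FAULT, frames=[2,1]
Step 3: ref 2 → HIT, frames=[2,1]
Step 4: ref 7 → FAULT (evict 2), frames=[7,1]
Step 5: ref 4 → FAULT (evict 1), frames=[7,4]
Step 6: ref 4 → HIT, frames=[7,4]
Step 7: ref 4 → HIT, frames=[7,4]
Step 8: ref 3 → FAULT (evict 7), frames=[3,4]
Step 9: ref 2 → FAULT (evict 4), frames=[3,2]
Step 10: ref 1 → FAULT (evict 3), frames=[1,2]
Step 11: ref 6 → FAULT (evict 2), frames=[1,6]
Step 12: ref 2 → FAULT (evict 1), frames=[2,6]
Step 13: ref 4 → FAULT (evict 6), frames=[2,4]
Step 14: ref 7 → FAULT (evict 2), frames=[7,4]
Step 15: ref 3 → FAULT (evict 4), frames=[7,3]
Total faults: 12

Answer: 12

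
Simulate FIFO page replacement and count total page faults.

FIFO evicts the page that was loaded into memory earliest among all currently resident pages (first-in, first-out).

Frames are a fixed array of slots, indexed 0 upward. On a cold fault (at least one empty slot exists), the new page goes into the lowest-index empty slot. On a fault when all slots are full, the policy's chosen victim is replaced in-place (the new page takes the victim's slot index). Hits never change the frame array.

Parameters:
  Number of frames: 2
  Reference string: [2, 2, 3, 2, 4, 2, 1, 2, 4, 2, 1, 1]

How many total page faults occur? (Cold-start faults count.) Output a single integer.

Step 0: ref 2 → FAULT, frames=[2,-]
Step 1: ref 2 → HIT, frames=[2,-]
Step 2: ref 3 → FAULT, frames=[2,3]
Step 3: ref 2 → HIT, frames=[2,3]
Step 4: ref 4 → FAULT (evict 2), frames=[4,3]
Step 5: ref 2 → FAULT (evict 3), frames=[4,2]
Step 6: ref 1 → FAULT (evict 4), frames=[1,2]
Step 7: ref 2 → HIT, frames=[1,2]
Step 8: ref 4 → FAULT (evict 2), frames=[1,4]
Step 9: ref 2 → FAULT (evict 1), frames=[2,4]
Step 10: ref 1 → FAULT (evict 4), frames=[2,1]
Step 11: ref 1 → HIT, frames=[2,1]
Total faults: 8

Answer: 8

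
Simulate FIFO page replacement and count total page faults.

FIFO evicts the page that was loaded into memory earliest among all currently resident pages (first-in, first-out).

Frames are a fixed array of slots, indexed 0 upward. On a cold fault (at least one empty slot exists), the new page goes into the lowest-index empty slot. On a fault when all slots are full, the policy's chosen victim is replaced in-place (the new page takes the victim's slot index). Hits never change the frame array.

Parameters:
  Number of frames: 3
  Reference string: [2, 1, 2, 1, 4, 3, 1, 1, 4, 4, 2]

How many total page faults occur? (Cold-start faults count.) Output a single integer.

Answer: 5

Derivation:
Step 0: ref 2 → FAULT, frames=[2,-,-]
Step 1: ref 1 → FAULT, frames=[2,1,-]
Step 2: ref 2 → HIT, frames=[2,1,-]
Step 3: ref 1 → HIT, frames=[2,1,-]
Step 4: ref 4 → FAULT, frames=[2,1,4]
Step 5: ref 3 → FAULT (evict 2), frames=[3,1,4]
Step 6: ref 1 → HIT, frames=[3,1,4]
Step 7: ref 1 → HIT, frames=[3,1,4]
Step 8: ref 4 → HIT, frames=[3,1,4]
Step 9: ref 4 → HIT, frames=[3,1,4]
Step 10: ref 2 → FAULT (evict 1), frames=[3,2,4]
Total faults: 5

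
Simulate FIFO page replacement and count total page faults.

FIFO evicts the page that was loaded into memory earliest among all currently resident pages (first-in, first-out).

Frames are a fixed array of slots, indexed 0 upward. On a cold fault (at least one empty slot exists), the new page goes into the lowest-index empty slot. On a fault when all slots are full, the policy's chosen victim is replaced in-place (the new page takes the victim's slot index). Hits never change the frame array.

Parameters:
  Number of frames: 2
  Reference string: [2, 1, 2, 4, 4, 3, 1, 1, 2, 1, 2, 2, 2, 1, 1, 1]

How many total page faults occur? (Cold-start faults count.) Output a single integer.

Step 0: ref 2 → FAULT, frames=[2,-]
Step 1: ref 1 → FAULT, frames=[2,1]
Step 2: ref 2 → HIT, frames=[2,1]
Step 3: ref 4 → FAULT (evict 2), frames=[4,1]
Step 4: ref 4 → HIT, frames=[4,1]
Step 5: ref 3 → FAULT (evict 1), frames=[4,3]
Step 6: ref 1 → FAULT (evict 4), frames=[1,3]
Step 7: ref 1 → HIT, frames=[1,3]
Step 8: ref 2 → FAULT (evict 3), frames=[1,2]
Step 9: ref 1 → HIT, frames=[1,2]
Step 10: ref 2 → HIT, frames=[1,2]
Step 11: ref 2 → HIT, frames=[1,2]
Step 12: ref 2 → HIT, frames=[1,2]
Step 13: ref 1 → HIT, frames=[1,2]
Step 14: ref 1 → HIT, frames=[1,2]
Step 15: ref 1 → HIT, frames=[1,2]
Total faults: 6

Answer: 6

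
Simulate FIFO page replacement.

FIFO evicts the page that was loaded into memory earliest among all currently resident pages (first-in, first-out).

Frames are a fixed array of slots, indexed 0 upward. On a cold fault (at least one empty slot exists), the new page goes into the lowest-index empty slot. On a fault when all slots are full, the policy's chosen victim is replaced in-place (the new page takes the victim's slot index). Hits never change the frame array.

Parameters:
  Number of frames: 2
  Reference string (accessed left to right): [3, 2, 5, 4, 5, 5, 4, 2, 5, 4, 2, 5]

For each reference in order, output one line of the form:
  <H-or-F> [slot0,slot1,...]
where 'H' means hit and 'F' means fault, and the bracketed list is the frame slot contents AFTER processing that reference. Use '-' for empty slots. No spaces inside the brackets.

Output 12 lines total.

F [3,-]
F [3,2]
F [5,2]
F [5,4]
H [5,4]
H [5,4]
H [5,4]
F [2,4]
F [2,5]
F [4,5]
F [4,2]
F [5,2]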